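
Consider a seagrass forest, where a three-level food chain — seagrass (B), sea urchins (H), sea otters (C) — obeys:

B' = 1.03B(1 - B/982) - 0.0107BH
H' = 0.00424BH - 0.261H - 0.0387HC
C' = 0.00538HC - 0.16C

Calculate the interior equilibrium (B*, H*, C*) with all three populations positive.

B* ≈ 679, H* ≈ 29.7, C* ≈ 67.6

From dC/dt = 0: 0.00538H* = 0.16, so H* = 29.7.
From dB/dt = 0: 1.03(1 - B*/982) = 0.0107·29.7, giving B* = 982·(1 - 0.309) = 679.
From dH/dt = 0: 0.00424·679 - 0.261 = 0.0387C*, so C* = 2.62/0.0387 = 67.6.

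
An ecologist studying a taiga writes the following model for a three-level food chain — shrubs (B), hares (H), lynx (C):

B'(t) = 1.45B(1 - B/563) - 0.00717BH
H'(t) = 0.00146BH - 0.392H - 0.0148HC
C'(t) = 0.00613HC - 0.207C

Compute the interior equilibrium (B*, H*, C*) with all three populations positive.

B* ≈ 469, H* ≈ 33.8, C* ≈ 19.8

From dC/dt = 0: 0.00613H* = 0.207, so H* = 33.8.
From dB/dt = 0: 1.45(1 - B*/563) = 0.00717·33.8, giving B* = 563·(1 - 0.167) = 469.
From dH/dt = 0: 0.00146·469 - 0.392 = 0.0148C*, so C* = 0.293/0.0148 = 19.8.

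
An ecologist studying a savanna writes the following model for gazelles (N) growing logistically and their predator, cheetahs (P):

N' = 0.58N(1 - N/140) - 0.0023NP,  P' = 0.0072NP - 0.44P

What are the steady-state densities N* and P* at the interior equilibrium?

From dP/dt = 0 with P > 0: 0.0072N* = 0.44, so N* = 61.1.
Substitute into dN/dt = 0: 0.58(1 - 61.1/140) = 0.0023P*.
The bracket is 0.563, giving P* = 0.327/0.0023 = 142.

N* ≈ 61.1, P* ≈ 142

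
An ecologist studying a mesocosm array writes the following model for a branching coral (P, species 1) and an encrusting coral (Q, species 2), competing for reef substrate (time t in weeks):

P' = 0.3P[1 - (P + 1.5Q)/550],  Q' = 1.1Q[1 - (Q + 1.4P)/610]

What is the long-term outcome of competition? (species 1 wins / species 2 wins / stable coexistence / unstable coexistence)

Compare the nullcline intercepts: K1/α12 = 550/1.5 = 367 < K2 = 610; K2/α21 = 610/1.4 = 436 < K1 = 550.
Since both are reversed, neither can invade when rare; the interior point is a saddle.

unstable coexistence (outcome depends on initial conditions)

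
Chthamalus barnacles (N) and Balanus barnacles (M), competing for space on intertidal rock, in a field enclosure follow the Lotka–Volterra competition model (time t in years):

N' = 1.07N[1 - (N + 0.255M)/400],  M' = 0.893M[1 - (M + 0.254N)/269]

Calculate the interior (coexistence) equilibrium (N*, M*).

Setting both brackets to zero gives the nullclines N + 0.255M = 400 and 0.254N + M = 269.
Substituting M = 269 - 0.254N into the first: N(1 - 0.255·0.254) = 400 - 0.255·269.
So N* = 331/0.935 = 354, and then M* = 269 - 0.254·354 = 179.

N* ≈ 354, M* ≈ 179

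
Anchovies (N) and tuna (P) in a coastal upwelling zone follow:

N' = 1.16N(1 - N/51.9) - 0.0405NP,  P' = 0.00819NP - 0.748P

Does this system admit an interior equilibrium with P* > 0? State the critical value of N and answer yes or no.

Threshold N = 91.3; K < 91.3, so no, the predator goes extinct.

The predator equation gives dP/dt > 0 only when N > 0.748/0.00819 = 91.3.
Without the predator, N → K = 51.9. Since 51.9 < 91.3, the predator cannot invade.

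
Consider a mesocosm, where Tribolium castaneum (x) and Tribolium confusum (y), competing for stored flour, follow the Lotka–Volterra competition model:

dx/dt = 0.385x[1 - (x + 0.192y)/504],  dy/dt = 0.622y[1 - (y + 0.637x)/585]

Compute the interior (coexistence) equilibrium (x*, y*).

x* ≈ 446, y* ≈ 301

Setting both brackets to zero gives the nullclines x + 0.192y = 504 and 0.637x + y = 585.
Substituting y = 585 - 0.637x into the first: x(1 - 0.192·0.637) = 504 - 0.192·585.
So x* = 392/0.878 = 446, and then y* = 585 - 0.637·446 = 301.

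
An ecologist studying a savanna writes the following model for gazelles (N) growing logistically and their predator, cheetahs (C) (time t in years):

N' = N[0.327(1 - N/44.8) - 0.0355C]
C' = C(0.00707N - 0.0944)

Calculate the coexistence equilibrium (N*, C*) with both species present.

From dC/dt = 0 with C > 0: 0.00707N* = 0.0944, so N* = 13.4.
Substitute into dN/dt = 0: 0.327(1 - 13.4/44.8) = 0.0355C*.
The bracket is 0.702, giving C* = 0.23/0.0355 = 6.47.

N* ≈ 13.4, C* ≈ 6.47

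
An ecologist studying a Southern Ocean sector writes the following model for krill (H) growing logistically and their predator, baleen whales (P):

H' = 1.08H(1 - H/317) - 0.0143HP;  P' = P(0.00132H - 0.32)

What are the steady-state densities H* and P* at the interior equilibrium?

H* ≈ 242, P* ≈ 17.8

From dP/dt = 0 with P > 0: 0.00132H* = 0.32, so H* = 242.
Substitute into dH/dt = 0: 1.08(1 - 242/317) = 0.0143P*.
The bracket is 0.235, giving P* = 0.254/0.0143 = 17.8.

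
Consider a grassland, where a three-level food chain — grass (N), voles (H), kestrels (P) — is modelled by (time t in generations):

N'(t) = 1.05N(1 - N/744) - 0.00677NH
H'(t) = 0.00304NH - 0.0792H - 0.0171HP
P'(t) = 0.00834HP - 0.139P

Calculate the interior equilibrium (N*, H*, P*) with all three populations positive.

From dP/dt = 0: 0.00834H* = 0.139, so H* = 16.7.
From dN/dt = 0: 1.05(1 - N*/744) = 0.00677·16.7, giving N* = 744·(1 - 0.107) = 664.
From dH/dt = 0: 0.00304·664 - 0.0792 = 0.0171P*, so P* = 1.94/0.0171 = 113.

N* ≈ 664, H* ≈ 16.7, P* ≈ 113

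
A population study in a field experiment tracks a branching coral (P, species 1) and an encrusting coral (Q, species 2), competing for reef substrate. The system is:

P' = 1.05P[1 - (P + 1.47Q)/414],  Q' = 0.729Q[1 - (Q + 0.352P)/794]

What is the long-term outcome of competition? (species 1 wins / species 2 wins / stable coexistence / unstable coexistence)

Compare the nullcline intercepts: K1/α12 = 414/1.47 = 282 < K2 = 794; K2/α21 = 794/0.352 = 2260 > K1 = 414.
Since the inequalities point opposite ways, species 2 can invade but species 1 cannot.

species 2 excludes species 1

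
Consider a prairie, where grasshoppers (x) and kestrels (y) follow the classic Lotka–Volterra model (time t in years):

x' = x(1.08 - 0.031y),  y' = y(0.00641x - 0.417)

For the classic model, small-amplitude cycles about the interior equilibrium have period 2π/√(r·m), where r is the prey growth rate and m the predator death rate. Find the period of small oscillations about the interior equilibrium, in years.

T ≈ 9.36 years

Here r = 1.08 and m = 0.417, so r·m = 0.45.
ω = √0.45 = 0.671 per year, hence T = 2π/ω ≈ 9.36 years.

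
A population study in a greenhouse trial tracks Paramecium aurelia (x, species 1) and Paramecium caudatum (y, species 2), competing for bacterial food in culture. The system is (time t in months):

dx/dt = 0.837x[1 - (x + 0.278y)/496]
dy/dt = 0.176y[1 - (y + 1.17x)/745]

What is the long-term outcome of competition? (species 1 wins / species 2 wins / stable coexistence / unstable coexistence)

stable coexistence

Compare the nullcline intercepts: K1/α12 = 496/0.278 = 1780 > K2 = 745; K2/α21 = 745/1.17 = 637 > K1 = 496.
Since both inequalities hold, each species can invade when rare, so the interior equilibrium is stable.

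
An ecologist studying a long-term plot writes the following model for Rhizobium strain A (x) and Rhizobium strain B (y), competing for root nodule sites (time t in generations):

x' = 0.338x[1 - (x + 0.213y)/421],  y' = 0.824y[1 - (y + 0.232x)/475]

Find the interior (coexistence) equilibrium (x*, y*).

Setting both brackets to zero gives the nullclines x + 0.213y = 421 and 0.232x + y = 475.
Substituting y = 475 - 0.232x into the first: x(1 - 0.213·0.232) = 421 - 0.213·475.
So x* = 320/0.951 = 336, and then y* = 475 - 0.232·336 = 397.

x* ≈ 336, y* ≈ 397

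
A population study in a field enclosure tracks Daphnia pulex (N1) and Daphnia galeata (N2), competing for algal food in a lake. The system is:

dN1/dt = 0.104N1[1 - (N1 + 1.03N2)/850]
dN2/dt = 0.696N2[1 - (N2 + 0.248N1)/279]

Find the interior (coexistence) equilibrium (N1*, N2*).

N1* ≈ 756, N2* ≈ 91.6

Setting both brackets to zero gives the nullclines N1 + 1.03N2 = 850 and 0.248N1 + N2 = 279.
Substituting N2 = 279 - 0.248N1 into the first: N1(1 - 1.03·0.248) = 850 - 1.03·279.
So N1* = 563/0.745 = 756, and then N2* = 279 - 0.248·756 = 91.6.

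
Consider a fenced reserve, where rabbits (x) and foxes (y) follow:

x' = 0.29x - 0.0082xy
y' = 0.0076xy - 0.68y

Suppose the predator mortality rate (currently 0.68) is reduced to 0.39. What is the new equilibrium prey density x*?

At the interior fixed point, setting dy/dt = 0 with y > 0 fixes x* = (predator death rate)/(xy coefficient) — independent of the other coefficients.
With the change, x* = 0.39/0.0076 = 51.3; it falls from 89.5.

x* ≈ 51.3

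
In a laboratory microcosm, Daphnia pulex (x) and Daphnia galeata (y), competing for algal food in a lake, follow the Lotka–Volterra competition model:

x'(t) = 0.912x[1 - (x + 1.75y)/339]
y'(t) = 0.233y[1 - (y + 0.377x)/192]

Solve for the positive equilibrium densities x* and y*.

x* ≈ 8.82, y* ≈ 189

Setting both brackets to zero gives the nullclines x + 1.75y = 339 and 0.377x + y = 192.
Substituting y = 192 - 0.377x into the first: x(1 - 1.75·0.377) = 339 - 1.75·192.
So x* = 3/0.34 = 8.82, and then y* = 192 - 0.377·8.82 = 189.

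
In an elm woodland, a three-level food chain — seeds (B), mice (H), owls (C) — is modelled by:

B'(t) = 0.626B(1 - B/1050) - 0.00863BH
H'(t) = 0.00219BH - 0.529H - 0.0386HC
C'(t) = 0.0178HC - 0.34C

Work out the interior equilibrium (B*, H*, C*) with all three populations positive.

B* ≈ 774, H* ≈ 19.1, C* ≈ 30.2

From dC/dt = 0: 0.0178H* = 0.34, so H* = 19.1.
From dB/dt = 0: 0.626(1 - B*/1050) = 0.00863·19.1, giving B* = 1050·(1 - 0.263) = 774.
From dH/dt = 0: 0.00219·774 - 0.529 = 0.0386C*, so C* = 1.16/0.0386 = 30.2.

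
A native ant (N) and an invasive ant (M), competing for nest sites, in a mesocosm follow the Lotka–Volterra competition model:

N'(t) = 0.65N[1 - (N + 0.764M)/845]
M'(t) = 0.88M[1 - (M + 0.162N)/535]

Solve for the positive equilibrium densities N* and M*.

N* ≈ 498, M* ≈ 454

Setting both brackets to zero gives the nullclines N + 0.764M = 845 and 0.162N + M = 535.
Substituting M = 535 - 0.162N into the first: N(1 - 0.764·0.162) = 845 - 0.764·535.
So N* = 436/0.876 = 498, and then M* = 535 - 0.162·498 = 454.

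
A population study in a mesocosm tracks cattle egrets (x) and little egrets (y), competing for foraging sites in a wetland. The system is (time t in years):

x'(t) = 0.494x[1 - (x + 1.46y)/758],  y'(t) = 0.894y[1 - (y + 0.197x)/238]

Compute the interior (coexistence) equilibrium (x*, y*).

x* ≈ 576, y* ≈ 124

Setting both brackets to zero gives the nullclines x + 1.46y = 758 and 0.197x + y = 238.
Substituting y = 238 - 0.197x into the first: x(1 - 1.46·0.197) = 758 - 1.46·238.
So x* = 411/0.712 = 576, and then y* = 238 - 0.197·576 = 124.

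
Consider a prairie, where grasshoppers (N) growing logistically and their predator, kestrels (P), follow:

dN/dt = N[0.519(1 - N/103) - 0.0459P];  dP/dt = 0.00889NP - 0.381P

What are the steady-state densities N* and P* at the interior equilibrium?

From dP/dt = 0 with P > 0: 0.00889N* = 0.381, so N* = 42.9.
Substitute into dN/dt = 0: 0.519(1 - 42.9/103) = 0.0459P*.
The bracket is 0.584, giving P* = 0.303/0.0459 = 6.6.

N* ≈ 42.9, P* ≈ 6.6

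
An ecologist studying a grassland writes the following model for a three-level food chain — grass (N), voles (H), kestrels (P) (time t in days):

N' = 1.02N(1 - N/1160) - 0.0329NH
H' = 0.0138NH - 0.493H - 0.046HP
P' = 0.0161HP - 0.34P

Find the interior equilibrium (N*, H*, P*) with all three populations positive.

N* ≈ 370, H* ≈ 21.1, P* ≈ 100

From dP/dt = 0: 0.0161H* = 0.34, so H* = 21.1.
From dN/dt = 0: 1.02(1 - N*/1160) = 0.0329·21.1, giving N* = 1160·(1 - 0.681) = 370.
From dH/dt = 0: 0.0138·370 - 0.493 = 0.046P*, so P* = 4.61/0.046 = 100.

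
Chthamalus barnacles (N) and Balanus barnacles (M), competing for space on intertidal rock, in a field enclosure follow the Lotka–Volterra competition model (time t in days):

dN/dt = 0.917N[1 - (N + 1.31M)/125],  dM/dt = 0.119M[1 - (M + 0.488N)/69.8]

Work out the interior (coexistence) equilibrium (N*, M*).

Setting both brackets to zero gives the nullclines N + 1.31M = 125 and 0.488N + M = 69.8.
Substituting M = 69.8 - 0.488N into the first: N(1 - 1.31·0.488) = 125 - 1.31·69.8.
So N* = 33.6/0.361 = 93, and then M* = 69.8 - 0.488·93 = 24.4.

N* ≈ 93, M* ≈ 24.4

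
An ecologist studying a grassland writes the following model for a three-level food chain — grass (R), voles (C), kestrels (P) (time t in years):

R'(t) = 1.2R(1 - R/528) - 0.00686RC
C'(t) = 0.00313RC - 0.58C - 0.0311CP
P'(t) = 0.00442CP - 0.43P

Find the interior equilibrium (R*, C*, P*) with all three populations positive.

R* ≈ 234, C* ≈ 97.3, P* ≈ 4.94

From dP/dt = 0: 0.00442C* = 0.43, so C* = 97.3.
From dR/dt = 0: 1.2(1 - R*/528) = 0.00686·97.3, giving R* = 528·(1 - 0.556) = 234.
From dC/dt = 0: 0.00313·234 - 0.58 = 0.0311P*, so P* = 0.154/0.0311 = 4.94.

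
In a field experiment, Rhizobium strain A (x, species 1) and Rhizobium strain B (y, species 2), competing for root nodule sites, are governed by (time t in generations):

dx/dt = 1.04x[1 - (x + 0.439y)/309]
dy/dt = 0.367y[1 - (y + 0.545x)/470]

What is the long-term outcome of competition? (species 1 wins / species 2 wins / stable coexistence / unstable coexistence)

stable coexistence

Compare the nullcline intercepts: K1/α12 = 309/0.439 = 704 > K2 = 470; K2/α21 = 470/0.545 = 862 > K1 = 309.
Since both inequalities hold, each species can invade when rare, so the interior equilibrium is stable.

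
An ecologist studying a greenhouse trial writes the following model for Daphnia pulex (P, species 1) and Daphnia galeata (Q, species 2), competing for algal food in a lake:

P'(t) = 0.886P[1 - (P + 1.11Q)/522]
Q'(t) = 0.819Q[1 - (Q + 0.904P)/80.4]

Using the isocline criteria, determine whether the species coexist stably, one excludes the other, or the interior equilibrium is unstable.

Compare the nullcline intercepts: K1/α12 = 522/1.11 = 470 > K2 = 80.4; K2/α21 = 80.4/0.904 = 88.9 < K1 = 522.
Since the inequalities point opposite ways, species 1 can invade but species 2 cannot.

species 1 excludes species 2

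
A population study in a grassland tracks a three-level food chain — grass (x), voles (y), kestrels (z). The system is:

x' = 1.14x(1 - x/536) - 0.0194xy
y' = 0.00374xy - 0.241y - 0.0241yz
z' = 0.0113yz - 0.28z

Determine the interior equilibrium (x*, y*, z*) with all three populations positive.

From dz/dt = 0: 0.0113y* = 0.28, so y* = 24.8.
From dx/dt = 0: 1.14(1 - x*/536) = 0.0194·24.8, giving x* = 536·(1 - 0.422) = 310.
From dy/dt = 0: 0.00374·310 - 0.241 = 0.0241z*, so z* = 0.918/0.0241 = 38.1.

x* ≈ 310, y* ≈ 24.8, z* ≈ 38.1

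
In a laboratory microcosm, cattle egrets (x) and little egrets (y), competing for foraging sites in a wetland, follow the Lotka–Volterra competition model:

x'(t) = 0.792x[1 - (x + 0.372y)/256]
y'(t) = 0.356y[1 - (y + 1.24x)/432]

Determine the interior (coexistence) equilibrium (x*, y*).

x* ≈ 177, y* ≈ 213

Setting both brackets to zero gives the nullclines x + 0.372y = 256 and 1.24x + y = 432.
Substituting y = 432 - 1.24x into the first: x(1 - 0.372·1.24) = 256 - 0.372·432.
So x* = 95.3/0.539 = 177, and then y* = 432 - 1.24·177 = 213.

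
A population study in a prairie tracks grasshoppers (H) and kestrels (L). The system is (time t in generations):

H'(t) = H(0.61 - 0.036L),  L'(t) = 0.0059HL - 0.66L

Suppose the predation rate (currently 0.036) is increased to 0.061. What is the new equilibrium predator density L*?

At the interior fixed point, setting dH/dt = 0 with H > 0 fixes L* = (prey growth rate)/(HL coefficient) — independent of the other coefficients.
With the change, L* = 0.61/0.061 = 10; it falls from 16.9.

L* ≈ 10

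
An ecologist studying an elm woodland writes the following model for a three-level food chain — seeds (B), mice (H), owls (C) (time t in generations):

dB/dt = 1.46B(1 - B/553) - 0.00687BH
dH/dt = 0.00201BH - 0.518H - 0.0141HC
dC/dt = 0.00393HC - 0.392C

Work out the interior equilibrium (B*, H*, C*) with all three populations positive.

B* ≈ 293, H* ≈ 99.7, C* ≈ 5.09

From dC/dt = 0: 0.00393H* = 0.392, so H* = 99.7.
From dB/dt = 0: 1.46(1 - B*/553) = 0.00687·99.7, giving B* = 553·(1 - 0.469) = 293.
From dH/dt = 0: 0.00201·293 - 0.518 = 0.0141C*, so C* = 0.0718/0.0141 = 5.09.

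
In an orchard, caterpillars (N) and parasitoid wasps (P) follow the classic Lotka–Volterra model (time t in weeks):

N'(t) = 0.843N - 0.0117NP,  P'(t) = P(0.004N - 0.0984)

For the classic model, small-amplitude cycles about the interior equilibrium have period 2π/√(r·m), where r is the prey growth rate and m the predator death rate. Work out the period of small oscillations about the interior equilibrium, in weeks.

Here r = 0.843 and m = 0.0984, so r·m = 0.083.
ω = √0.083 = 0.288 per week, hence T = 2π/ω ≈ 21.8 weeks.

T ≈ 21.8 weeks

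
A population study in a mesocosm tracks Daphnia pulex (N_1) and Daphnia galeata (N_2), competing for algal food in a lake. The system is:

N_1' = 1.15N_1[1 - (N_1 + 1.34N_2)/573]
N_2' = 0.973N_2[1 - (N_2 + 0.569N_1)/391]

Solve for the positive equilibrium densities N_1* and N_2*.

N_1* ≈ 207, N_2* ≈ 273

Setting both brackets to zero gives the nullclines N_1 + 1.34N_2 = 573 and 0.569N_1 + N_2 = 391.
Substituting N_2 = 391 - 0.569N_1 into the first: N_1(1 - 1.34·0.569) = 573 - 1.34·391.
So N_1* = 49.1/0.238 = 207, and then N_2* = 391 - 0.569·207 = 273.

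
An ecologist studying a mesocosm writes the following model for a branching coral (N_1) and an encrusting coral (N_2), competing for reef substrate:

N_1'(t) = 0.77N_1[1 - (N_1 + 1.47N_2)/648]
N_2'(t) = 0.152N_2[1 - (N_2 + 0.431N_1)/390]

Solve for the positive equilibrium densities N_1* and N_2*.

N_1* ≈ 204, N_2* ≈ 302

Setting both brackets to zero gives the nullclines N_1 + 1.47N_2 = 648 and 0.431N_1 + N_2 = 390.
Substituting N_2 = 390 - 0.431N_1 into the first: N_1(1 - 1.47·0.431) = 648 - 1.47·390.
So N_1* = 74.7/0.366 = 204, and then N_2* = 390 - 0.431·204 = 302.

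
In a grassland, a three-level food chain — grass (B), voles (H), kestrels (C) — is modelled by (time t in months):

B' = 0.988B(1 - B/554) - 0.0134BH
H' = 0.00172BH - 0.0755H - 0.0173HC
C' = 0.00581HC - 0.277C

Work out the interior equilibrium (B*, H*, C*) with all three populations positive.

From dC/dt = 0: 0.00581H* = 0.277, so H* = 47.7.
From dB/dt = 0: 0.988(1 - B*/554) = 0.0134·47.7, giving B* = 554·(1 - 0.647) = 196.
From dH/dt = 0: 0.00172·196 - 0.0755 = 0.0173C*, so C* = 0.261/0.0173 = 15.1.

B* ≈ 196, H* ≈ 47.7, C* ≈ 15.1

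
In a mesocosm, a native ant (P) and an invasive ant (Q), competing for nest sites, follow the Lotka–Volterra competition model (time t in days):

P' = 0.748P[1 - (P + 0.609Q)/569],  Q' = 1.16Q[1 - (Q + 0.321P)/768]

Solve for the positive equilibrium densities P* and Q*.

Setting both brackets to zero gives the nullclines P + 0.609Q = 569 and 0.321P + Q = 768.
Substituting Q = 768 - 0.321P into the first: P(1 - 0.609·0.321) = 569 - 0.609·768.
So P* = 101/0.805 = 126, and then Q* = 768 - 0.321·126 = 728.

P* ≈ 126, Q* ≈ 728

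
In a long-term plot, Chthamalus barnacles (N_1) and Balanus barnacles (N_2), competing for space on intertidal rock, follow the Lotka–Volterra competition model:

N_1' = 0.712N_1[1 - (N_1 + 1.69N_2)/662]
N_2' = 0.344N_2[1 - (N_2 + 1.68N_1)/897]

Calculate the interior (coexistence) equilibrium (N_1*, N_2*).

Setting both brackets to zero gives the nullclines N_1 + 1.69N_2 = 662 and 1.68N_1 + N_2 = 897.
Substituting N_2 = 897 - 1.68N_1 into the first: N_1(1 - 1.69·1.68) = 662 - 1.69·897.
So N_1* = -854/-1.84 = 464, and then N_2* = 897 - 1.68·464 = 117.

N_1* ≈ 464, N_2* ≈ 117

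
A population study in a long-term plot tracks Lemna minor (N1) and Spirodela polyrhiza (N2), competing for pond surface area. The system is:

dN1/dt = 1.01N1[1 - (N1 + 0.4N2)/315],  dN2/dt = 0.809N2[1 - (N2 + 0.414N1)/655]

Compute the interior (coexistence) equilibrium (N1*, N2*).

N1* ≈ 63.5, N2* ≈ 629

Setting both brackets to zero gives the nullclines N1 + 0.4N2 = 315 and 0.414N1 + N2 = 655.
Substituting N2 = 655 - 0.414N1 into the first: N1(1 - 0.4·0.414) = 315 - 0.4·655.
So N1* = 53/0.834 = 63.5, and then N2* = 655 - 0.414·63.5 = 629.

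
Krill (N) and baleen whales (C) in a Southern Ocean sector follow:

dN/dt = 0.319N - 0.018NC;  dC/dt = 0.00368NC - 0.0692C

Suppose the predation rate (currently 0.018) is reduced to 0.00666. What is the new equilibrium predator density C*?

At the interior fixed point, setting dN/dt = 0 with N > 0 fixes C* = (prey growth rate)/(NC coefficient) — independent of the other coefficients.
With the change, C* = 0.319/0.00666 = 47.9; it rises from 17.7.

C* ≈ 47.9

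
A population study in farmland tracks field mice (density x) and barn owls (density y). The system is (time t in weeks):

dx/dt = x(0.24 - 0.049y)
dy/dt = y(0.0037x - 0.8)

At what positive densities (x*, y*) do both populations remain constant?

Set dy/dt = 0 with y > 0: 0.0037x - 0.8 = 0, so x* = 0.8/0.0037 = 216.
Set dx/dt = 0 with x > 0: 0.24 - 0.049y = 0, so y* = 0.24/0.049 = 4.9.

x* ≈ 216, y* ≈ 4.9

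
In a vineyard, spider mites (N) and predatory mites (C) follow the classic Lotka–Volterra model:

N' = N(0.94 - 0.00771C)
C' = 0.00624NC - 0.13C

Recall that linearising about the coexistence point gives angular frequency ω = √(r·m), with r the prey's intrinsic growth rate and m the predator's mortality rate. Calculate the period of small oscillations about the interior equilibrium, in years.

T ≈ 18 years

Here r = 0.94 and m = 0.13, so r·m = 0.122.
ω = √0.122 = 0.35 per year, hence T = 2π/ω ≈ 18 years.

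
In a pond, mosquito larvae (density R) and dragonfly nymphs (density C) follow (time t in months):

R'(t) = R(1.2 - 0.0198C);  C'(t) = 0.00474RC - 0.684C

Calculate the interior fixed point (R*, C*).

Set dC/dt = 0 with C > 0: 0.00474R - 0.684 = 0, so R* = 0.684/0.00474 = 144.
Set dR/dt = 0 with R > 0: 1.2 - 0.0198C = 0, so C* = 1.2/0.0198 = 60.6.

R* ≈ 144, C* ≈ 60.6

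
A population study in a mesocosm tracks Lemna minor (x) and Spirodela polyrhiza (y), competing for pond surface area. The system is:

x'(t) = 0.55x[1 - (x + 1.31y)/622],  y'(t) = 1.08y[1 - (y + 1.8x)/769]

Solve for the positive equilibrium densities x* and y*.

x* ≈ 284, y* ≈ 258

Setting both brackets to zero gives the nullclines x + 1.31y = 622 and 1.8x + y = 769.
Substituting y = 769 - 1.8x into the first: x(1 - 1.31·1.8) = 622 - 1.31·769.
So x* = -385/-1.36 = 284, and then y* = 769 - 1.8·284 = 258.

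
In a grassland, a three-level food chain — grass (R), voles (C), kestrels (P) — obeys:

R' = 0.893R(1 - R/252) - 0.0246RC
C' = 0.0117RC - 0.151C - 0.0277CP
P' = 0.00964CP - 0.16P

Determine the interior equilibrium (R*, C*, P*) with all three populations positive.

From dP/dt = 0: 0.00964C* = 0.16, so C* = 16.6.
From dR/dt = 0: 0.893(1 - R*/252) = 0.0246·16.6, giving R* = 252·(1 - 0.457) = 137.
From dC/dt = 0: 0.0117·137 - 0.151 = 0.0277P*, so P* = 1.45/0.0277 = 52.3.

R* ≈ 137, C* ≈ 16.6, P* ≈ 52.3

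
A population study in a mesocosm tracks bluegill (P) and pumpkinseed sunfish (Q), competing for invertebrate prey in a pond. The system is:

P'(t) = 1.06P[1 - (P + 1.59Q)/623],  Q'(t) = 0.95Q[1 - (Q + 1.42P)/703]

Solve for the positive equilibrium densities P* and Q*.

Setting both brackets to zero gives the nullclines P + 1.59Q = 623 and 1.42P + Q = 703.
Substituting Q = 703 - 1.42P into the first: P(1 - 1.59·1.42) = 623 - 1.59·703.
So P* = -495/-1.26 = 393, and then Q* = 703 - 1.42·393 = 144.

P* ≈ 393, Q* ≈ 144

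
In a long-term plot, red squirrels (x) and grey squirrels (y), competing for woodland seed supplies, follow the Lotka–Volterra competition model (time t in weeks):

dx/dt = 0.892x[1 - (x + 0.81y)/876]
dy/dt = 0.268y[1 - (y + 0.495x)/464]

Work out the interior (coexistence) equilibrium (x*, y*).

Setting both brackets to zero gives the nullclines x + 0.81y = 876 and 0.495x + y = 464.
Substituting y = 464 - 0.495x into the first: x(1 - 0.81·0.495) = 876 - 0.81·464.
So x* = 500/0.599 = 835, and then y* = 464 - 0.495·835 = 50.7.

x* ≈ 835, y* ≈ 50.7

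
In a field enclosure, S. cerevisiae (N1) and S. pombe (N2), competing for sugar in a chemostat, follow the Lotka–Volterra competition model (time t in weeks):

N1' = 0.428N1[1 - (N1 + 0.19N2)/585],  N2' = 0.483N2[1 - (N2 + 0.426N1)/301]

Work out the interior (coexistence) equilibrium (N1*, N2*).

Setting both brackets to zero gives the nullclines N1 + 0.19N2 = 585 and 0.426N1 + N2 = 301.
Substituting N2 = 301 - 0.426N1 into the first: N1(1 - 0.19·0.426) = 585 - 0.19·301.
So N1* = 528/0.919 = 574, and then N2* = 301 - 0.426·574 = 56.4.

N1* ≈ 574, N2* ≈ 56.4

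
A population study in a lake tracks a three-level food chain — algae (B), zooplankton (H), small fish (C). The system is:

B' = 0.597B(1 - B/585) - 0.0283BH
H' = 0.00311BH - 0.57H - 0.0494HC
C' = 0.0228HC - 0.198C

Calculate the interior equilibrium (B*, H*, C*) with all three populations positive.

B* ≈ 344, H* ≈ 8.68, C* ≈ 10.1

From dC/dt = 0: 0.0228H* = 0.198, so H* = 8.68.
From dB/dt = 0: 0.597(1 - B*/585) = 0.0283·8.68, giving B* = 585·(1 - 0.412) = 344.
From dH/dt = 0: 0.00311·344 - 0.57 = 0.0494C*, so C* = 0.5/0.0494 = 10.1.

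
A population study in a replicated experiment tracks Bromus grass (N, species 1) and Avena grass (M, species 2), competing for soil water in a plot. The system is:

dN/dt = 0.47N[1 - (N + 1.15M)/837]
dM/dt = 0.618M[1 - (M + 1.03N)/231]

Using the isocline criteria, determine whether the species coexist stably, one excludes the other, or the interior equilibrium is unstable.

Compare the nullcline intercepts: K1/α12 = 837/1.15 = 728 > K2 = 231; K2/α21 = 231/1.03 = 224 < K1 = 837.
Since the inequalities point opposite ways, species 1 can invade but species 2 cannot.

species 1 excludes species 2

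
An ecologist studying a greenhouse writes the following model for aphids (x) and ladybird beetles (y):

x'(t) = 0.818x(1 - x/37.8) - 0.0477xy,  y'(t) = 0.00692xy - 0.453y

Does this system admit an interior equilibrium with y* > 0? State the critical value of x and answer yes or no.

The predator equation gives dy/dt > 0 only when x > 0.453/0.00692 = 65.5.
Without the predator, x → K = 37.8. Since 37.8 < 65.5, the predator cannot invade.

Threshold x = 65.5; K < 65.5, so no, the predator goes extinct.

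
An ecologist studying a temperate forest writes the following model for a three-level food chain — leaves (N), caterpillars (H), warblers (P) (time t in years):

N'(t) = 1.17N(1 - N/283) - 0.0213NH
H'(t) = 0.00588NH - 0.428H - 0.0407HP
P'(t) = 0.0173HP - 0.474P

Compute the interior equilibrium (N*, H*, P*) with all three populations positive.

From dP/dt = 0: 0.0173H* = 0.474, so H* = 27.4.
From dN/dt = 0: 1.17(1 - N*/283) = 0.0213·27.4, giving N* = 283·(1 - 0.499) = 142.
From dH/dt = 0: 0.00588·142 - 0.428 = 0.0407P*, so P* = 0.406/0.0407 = 9.98.

N* ≈ 142, H* ≈ 27.4, P* ≈ 9.98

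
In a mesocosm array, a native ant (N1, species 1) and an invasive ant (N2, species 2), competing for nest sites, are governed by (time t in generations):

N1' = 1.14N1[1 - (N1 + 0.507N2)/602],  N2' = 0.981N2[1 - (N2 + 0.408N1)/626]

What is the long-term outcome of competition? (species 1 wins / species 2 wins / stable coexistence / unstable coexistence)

Compare the nullcline intercepts: K1/α12 = 602/0.507 = 1190 > K2 = 626; K2/α21 = 626/0.408 = 1530 > K1 = 602.
Since both inequalities hold, each species can invade when rare, so the interior equilibrium is stable.

stable coexistence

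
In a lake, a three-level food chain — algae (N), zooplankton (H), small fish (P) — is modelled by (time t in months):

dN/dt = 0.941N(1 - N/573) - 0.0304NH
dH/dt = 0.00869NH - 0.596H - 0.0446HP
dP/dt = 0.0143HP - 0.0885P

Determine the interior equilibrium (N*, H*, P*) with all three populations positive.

N* ≈ 458, H* ≈ 6.19, P* ≈ 76

From dP/dt = 0: 0.0143H* = 0.0885, so H* = 6.19.
From dN/dt = 0: 0.941(1 - N*/573) = 0.0304·6.19, giving N* = 573·(1 - 0.2) = 458.
From dH/dt = 0: 0.00869·458 - 0.596 = 0.0446P*, so P* = 3.39/0.0446 = 76.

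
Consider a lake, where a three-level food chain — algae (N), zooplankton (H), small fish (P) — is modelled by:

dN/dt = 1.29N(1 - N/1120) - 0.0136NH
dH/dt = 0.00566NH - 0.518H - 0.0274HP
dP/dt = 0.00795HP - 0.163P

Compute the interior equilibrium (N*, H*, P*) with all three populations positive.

From dP/dt = 0: 0.00795H* = 0.163, so H* = 20.5.
From dN/dt = 0: 1.29(1 - N*/1120) = 0.0136·20.5, giving N* = 1120·(1 - 0.216) = 878.
From dH/dt = 0: 0.00566·878 - 0.518 = 0.0274P*, so P* = 4.45/0.0274 = 162.

N* ≈ 878, H* ≈ 20.5, P* ≈ 162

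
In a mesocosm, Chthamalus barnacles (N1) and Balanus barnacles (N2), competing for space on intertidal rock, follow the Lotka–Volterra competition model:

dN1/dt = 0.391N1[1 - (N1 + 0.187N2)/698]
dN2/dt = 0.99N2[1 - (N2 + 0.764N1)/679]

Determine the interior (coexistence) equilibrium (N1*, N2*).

Setting both brackets to zero gives the nullclines N1 + 0.187N2 = 698 and 0.764N1 + N2 = 679.
Substituting N2 = 679 - 0.764N1 into the first: N1(1 - 0.187·0.764) = 698 - 0.187·679.
So N1* = 571/0.857 = 666, and then N2* = 679 - 0.764·666 = 170.

N1* ≈ 666, N2* ≈ 170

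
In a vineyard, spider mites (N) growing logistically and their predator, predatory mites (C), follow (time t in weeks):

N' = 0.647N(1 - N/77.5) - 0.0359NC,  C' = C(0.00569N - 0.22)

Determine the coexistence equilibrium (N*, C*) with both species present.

From dC/dt = 0 with C > 0: 0.00569N* = 0.22, so N* = 38.7.
Substitute into dN/dt = 0: 0.647(1 - 38.7/77.5) = 0.0359C*.
The bracket is 0.501, giving C* = 0.324/0.0359 = 9.03.

N* ≈ 38.7, C* ≈ 9.03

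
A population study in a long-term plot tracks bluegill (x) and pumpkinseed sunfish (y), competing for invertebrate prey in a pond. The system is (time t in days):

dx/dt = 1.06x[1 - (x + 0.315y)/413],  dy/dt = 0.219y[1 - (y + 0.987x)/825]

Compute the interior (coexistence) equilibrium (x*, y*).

x* ≈ 222, y* ≈ 606

Setting both brackets to zero gives the nullclines x + 0.315y = 413 and 0.987x + y = 825.
Substituting y = 825 - 0.987x into the first: x(1 - 0.315·0.987) = 413 - 0.315·825.
So x* = 153/0.689 = 222, and then y* = 825 - 0.987·222 = 606.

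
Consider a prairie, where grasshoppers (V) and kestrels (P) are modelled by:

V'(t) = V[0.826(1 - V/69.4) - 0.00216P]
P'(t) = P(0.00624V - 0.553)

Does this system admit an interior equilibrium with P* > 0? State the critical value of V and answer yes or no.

The predator equation gives dP/dt > 0 only when V > 0.553/0.00624 = 88.6.
Without the predator, V → K = 69.4. Since 69.4 < 88.6, the predator cannot invade.

Threshold V = 88.6; K < 88.6, so no, the predator goes extinct.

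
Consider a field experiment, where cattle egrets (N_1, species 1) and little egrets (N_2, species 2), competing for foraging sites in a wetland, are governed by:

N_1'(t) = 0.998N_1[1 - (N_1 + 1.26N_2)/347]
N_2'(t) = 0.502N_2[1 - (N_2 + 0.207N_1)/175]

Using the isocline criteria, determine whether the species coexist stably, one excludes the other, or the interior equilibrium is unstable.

Compare the nullcline intercepts: K1/α12 = 347/1.26 = 275 > K2 = 175; K2/α21 = 175/0.207 = 845 > K1 = 347.
Since both inequalities hold, each species can invade when rare, so the interior equilibrium is stable.

stable coexistence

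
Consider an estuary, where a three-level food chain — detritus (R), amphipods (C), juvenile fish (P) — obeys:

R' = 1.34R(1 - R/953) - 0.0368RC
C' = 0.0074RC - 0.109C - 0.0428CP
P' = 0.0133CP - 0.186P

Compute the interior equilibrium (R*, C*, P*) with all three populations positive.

R* ≈ 587, C* ≈ 14, P* ≈ 98.9

From dP/dt = 0: 0.0133C* = 0.186, so C* = 14.
From dR/dt = 0: 1.34(1 - R*/953) = 0.0368·14, giving R* = 953·(1 - 0.384) = 587.
From dC/dt = 0: 0.0074·587 - 0.109 = 0.0428P*, so P* = 4.23/0.0428 = 98.9.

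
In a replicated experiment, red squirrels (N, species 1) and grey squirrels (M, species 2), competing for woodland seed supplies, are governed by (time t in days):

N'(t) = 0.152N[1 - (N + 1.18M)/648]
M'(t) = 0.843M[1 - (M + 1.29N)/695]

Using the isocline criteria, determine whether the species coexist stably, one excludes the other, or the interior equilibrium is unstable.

Compare the nullcline intercepts: K1/α12 = 648/1.18 = 549 < K2 = 695; K2/α21 = 695/1.29 = 539 < K1 = 648.
Since both are reversed, neither can invade when rare; the interior point is a saddle.

unstable coexistence (outcome depends on initial conditions)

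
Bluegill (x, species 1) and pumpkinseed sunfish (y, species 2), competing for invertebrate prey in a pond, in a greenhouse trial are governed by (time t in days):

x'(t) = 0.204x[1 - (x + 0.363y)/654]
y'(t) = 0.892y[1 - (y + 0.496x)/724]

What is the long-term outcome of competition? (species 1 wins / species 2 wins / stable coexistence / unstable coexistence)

stable coexistence

Compare the nullcline intercepts: K1/α12 = 654/0.363 = 1800 > K2 = 724; K2/α21 = 724/0.496 = 1460 > K1 = 654.
Since both inequalities hold, each species can invade when rare, so the interior equilibrium is stable.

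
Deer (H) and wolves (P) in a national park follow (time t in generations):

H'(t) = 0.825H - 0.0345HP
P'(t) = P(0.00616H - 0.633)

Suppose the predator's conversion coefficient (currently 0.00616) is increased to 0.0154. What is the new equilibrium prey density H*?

H* ≈ 41.1

At the interior fixed point, setting dP/dt = 0 with P > 0 fixes H* = (predator death rate)/(HP coefficient) — independent of the other coefficients.
With the change, H* = 0.633/0.0154 = 41.1; it falls from 103.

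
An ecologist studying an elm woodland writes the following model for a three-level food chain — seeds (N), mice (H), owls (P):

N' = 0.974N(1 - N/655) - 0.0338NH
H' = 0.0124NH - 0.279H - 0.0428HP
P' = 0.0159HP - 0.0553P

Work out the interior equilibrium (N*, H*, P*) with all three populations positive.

From dP/dt = 0: 0.0159H* = 0.0553, so H* = 3.48.
From dN/dt = 0: 0.974(1 - N*/655) = 0.0338·3.48, giving N* = 655·(1 - 0.121) = 576.
From dH/dt = 0: 0.0124·576 - 0.279 = 0.0428P*, so P* = 6.86/0.0428 = 160.

N* ≈ 576, H* ≈ 3.48, P* ≈ 160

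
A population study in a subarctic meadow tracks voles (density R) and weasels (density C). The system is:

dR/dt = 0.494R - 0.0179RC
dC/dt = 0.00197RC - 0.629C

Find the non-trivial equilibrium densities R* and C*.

R* ≈ 319, C* ≈ 27.6

Set dC/dt = 0 with C > 0: 0.00197R - 0.629 = 0, so R* = 0.629/0.00197 = 319.
Set dR/dt = 0 with R > 0: 0.494 - 0.0179C = 0, so C* = 0.494/0.0179 = 27.6.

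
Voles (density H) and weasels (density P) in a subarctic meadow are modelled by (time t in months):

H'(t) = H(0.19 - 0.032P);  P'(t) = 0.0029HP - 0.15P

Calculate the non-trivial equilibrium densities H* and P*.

Set dP/dt = 0 with P > 0: 0.0029H - 0.15 = 0, so H* = 0.15/0.0029 = 51.7.
Set dH/dt = 0 with H > 0: 0.19 - 0.032P = 0, so P* = 0.19/0.032 = 5.94.

H* ≈ 51.7, P* ≈ 5.94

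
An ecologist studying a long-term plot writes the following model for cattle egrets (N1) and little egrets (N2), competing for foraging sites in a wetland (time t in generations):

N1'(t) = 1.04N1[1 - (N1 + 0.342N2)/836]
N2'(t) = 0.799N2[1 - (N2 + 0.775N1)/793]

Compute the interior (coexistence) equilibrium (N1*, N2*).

Setting both brackets to zero gives the nullclines N1 + 0.342N2 = 836 and 0.775N1 + N2 = 793.
Substituting N2 = 793 - 0.775N1 into the first: N1(1 - 0.342·0.775) = 836 - 0.342·793.
So N1* = 565/0.735 = 768, and then N2* = 793 - 0.775·768 = 197.

N1* ≈ 768, N2* ≈ 197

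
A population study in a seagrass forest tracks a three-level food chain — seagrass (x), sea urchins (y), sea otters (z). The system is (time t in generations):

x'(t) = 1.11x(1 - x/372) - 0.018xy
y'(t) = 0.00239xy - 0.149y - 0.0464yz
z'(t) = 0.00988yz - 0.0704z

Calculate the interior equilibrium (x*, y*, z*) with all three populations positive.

From dz/dt = 0: 0.00988y* = 0.0704, so y* = 7.13.
From dx/dt = 0: 1.11(1 - x*/372) = 0.018·7.13, giving x* = 372·(1 - 0.116) = 329.
From dy/dt = 0: 0.00239·329 - 0.149 = 0.0464z*, so z* = 0.637/0.0464 = 13.7.

x* ≈ 329, y* ≈ 7.13, z* ≈ 13.7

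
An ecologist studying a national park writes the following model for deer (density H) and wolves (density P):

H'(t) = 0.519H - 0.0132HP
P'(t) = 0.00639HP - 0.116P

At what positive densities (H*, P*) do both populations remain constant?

H* ≈ 18.2, P* ≈ 39.3

Set dP/dt = 0 with P > 0: 0.00639H - 0.116 = 0, so H* = 0.116/0.00639 = 18.2.
Set dH/dt = 0 with H > 0: 0.519 - 0.0132P = 0, so P* = 0.519/0.0132 = 39.3.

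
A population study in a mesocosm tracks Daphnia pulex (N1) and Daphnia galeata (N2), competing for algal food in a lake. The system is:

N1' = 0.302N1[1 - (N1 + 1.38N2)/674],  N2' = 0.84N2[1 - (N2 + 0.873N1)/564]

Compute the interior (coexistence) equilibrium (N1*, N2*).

N1* ≈ 510, N2* ≈ 119

Setting both brackets to zero gives the nullclines N1 + 1.38N2 = 674 and 0.873N1 + N2 = 564.
Substituting N2 = 564 - 0.873N1 into the first: N1(1 - 1.38·0.873) = 674 - 1.38·564.
So N1* = -104/-0.205 = 510, and then N2* = 564 - 0.873·510 = 119.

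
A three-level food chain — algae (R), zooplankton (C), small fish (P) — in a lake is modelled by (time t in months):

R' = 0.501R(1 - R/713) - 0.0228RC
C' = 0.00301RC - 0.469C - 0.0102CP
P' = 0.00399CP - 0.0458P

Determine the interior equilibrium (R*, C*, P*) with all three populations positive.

From dP/dt = 0: 0.00399C* = 0.0458, so C* = 11.5.
From dR/dt = 0: 0.501(1 - R*/713) = 0.0228·11.5, giving R* = 713·(1 - 0.522) = 341.
From dC/dt = 0: 0.00301·341 - 0.469 = 0.0102P*, so P* = 0.556/0.0102 = 54.5.

R* ≈ 341, C* ≈ 11.5, P* ≈ 54.5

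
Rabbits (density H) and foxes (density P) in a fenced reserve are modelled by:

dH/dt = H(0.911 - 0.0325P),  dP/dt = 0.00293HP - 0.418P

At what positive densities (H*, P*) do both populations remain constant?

Set dP/dt = 0 with P > 0: 0.00293H - 0.418 = 0, so H* = 0.418/0.00293 = 143.
Set dH/dt = 0 with H > 0: 0.911 - 0.0325P = 0, so P* = 0.911/0.0325 = 28.

H* ≈ 143, P* ≈ 28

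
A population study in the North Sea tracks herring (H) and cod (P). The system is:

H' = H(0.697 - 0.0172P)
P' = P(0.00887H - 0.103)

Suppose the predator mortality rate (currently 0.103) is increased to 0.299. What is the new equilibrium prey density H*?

At the interior fixed point, setting dP/dt = 0 with P > 0 fixes H* = (predator death rate)/(HP coefficient) — independent of the other coefficients.
With the change, H* = 0.299/0.00887 = 33.7; it rises from 11.6.

H* ≈ 33.7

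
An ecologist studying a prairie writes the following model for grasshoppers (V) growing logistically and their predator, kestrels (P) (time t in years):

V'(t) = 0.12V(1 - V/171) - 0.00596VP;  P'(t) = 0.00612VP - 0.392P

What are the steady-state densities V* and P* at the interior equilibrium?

From dP/dt = 0 with P > 0: 0.00612V* = 0.392, so V* = 64.1.
Substitute into dV/dt = 0: 0.12(1 - 64.1/171) = 0.00596P*.
The bracket is 0.625, giving P* = 0.0751/0.00596 = 12.6.

V* ≈ 64.1, P* ≈ 12.6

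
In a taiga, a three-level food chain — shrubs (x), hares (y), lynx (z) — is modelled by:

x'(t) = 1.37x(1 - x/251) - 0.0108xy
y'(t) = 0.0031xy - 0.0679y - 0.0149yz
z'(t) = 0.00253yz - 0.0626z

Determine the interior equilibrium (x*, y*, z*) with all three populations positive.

From dz/dt = 0: 0.00253y* = 0.0626, so y* = 24.7.
From dx/dt = 0: 1.37(1 - x*/251) = 0.0108·24.7, giving x* = 251·(1 - 0.195) = 202.
From dy/dt = 0: 0.0031·202 - 0.0679 = 0.0149z*, so z* = 0.558/0.0149 = 37.5.

x* ≈ 202, y* ≈ 24.7, z* ≈ 37.5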